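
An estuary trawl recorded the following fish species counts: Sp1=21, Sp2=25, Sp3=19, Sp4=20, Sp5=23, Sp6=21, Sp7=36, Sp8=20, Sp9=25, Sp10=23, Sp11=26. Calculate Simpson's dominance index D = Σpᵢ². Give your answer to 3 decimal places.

Total N = 21+25+19+20+23+21+36+20+25+23+26 = 259, so the proportions are 0.08108, 0.09653, 0.07336, 0.07722, 0.0888, 0.08108, 0.139, 0.07722, 0.09653, 0.0888, 0.10039 (working shown to 5 dp, full precision carried).
D = 0.08108² + 0.09653² + 0.07336² + 0.07722² + 0.0888² + 0.08108² + 0.139² + 0.07722² + 0.09653² + 0.0888² + 0.10039² = 0.00657 + 0.00932 + 0.00538 + 0.00596 + 0.00789 + 0.00657 + 0.01932 + 0.00596 + 0.00932 + 0.00789 + 0.01008 = 0.09426.
To 3 decimal places, D = 0.094.

0.094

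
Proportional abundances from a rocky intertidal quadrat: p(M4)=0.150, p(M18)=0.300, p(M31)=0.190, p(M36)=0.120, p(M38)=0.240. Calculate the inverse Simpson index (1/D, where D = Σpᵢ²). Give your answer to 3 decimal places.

D = 0.15² + 0.3² + 0.19² + 0.12² + 0.24² = 0.0225000 + 0.0900000 + 0.0361000 + 0.0144000 + 0.0576000 = 0.2206000 (working shown to 7 dp, full precision carried).
So 1/D = 4.53309, i.e. 4.533 to 3 decimal places.

4.533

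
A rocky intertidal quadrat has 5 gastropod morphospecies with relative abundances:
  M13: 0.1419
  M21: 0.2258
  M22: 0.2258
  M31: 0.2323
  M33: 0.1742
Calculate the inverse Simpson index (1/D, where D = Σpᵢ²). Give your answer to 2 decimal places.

4.84

D = 0.1419² + 0.2258² + 0.2258² + 0.2323² + 0.1742² = 0.020136 + 0.050986 + 0.050986 + 0.053963 + 0.030346 = 0.206416 (working shown to 6 dp, full precision carried).
So 1/D = 4.8446, i.e. 4.84 to 2 decimal places.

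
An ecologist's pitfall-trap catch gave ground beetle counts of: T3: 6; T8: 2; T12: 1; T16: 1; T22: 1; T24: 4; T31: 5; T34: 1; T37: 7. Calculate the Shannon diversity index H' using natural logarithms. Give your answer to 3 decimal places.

Total N = 6+2+1+1+1+4+5+1+7 = 28, so the proportions are 0.21429, 0.07143, 0.03571, 0.03571, 0.03571, 0.14286, 0.17857, 0.03571, 0.25 (working shown to 5 dp, full precision carried).
Each pᵢ ln pᵢ term: 0.21429×(-1.54045)=-0.33010, 0.07143×(-2.63906)=-0.18850, 0.03571×(-3.33220)=-0.11901, 0.03571×(-3.33220)=-0.11901, 0.03571×(-3.33220)=-0.11901, 0.14286×(-1.94591)=-0.27799, 0.17857×(-1.72277)=-0.30764, 0.03571×(-3.33220)=-0.11901, 0.25×(-1.38629)=-0.34657.
Sum = -1.92683, so H' = 1.927.

1.927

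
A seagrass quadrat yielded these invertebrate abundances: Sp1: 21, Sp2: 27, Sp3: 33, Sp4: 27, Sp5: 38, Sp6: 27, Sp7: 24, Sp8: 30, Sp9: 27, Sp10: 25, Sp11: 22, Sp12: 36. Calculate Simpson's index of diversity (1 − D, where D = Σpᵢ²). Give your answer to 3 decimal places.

0.914

Total N = 21+27+33+27+38+27+24+30+27+25+22+36 = 337, so the proportions are 0.06231, 0.08012, 0.09792, 0.08012, 0.11276, 0.08012, 0.07122, 0.08902, 0.08012, 0.07418, 0.06528, 0.10682 (working shown to 5 dp, full precision carried).
D = 0.06231² + 0.08012² + 0.09792² + 0.08012² + 0.11276² + 0.08012² + 0.07122² + 0.08902² + 0.08012² + 0.07418² + 0.06528² + 0.10682² = 0.00388 + 0.00642 + 0.00959 + 0.00642 + 0.01271 + 0.00642 + 0.00507 + 0.00792 + 0.00642 + 0.00550 + 0.00426 + 0.01141 = 0.08604.
So 1 − D = 0.91396, i.e. 0.914 to 3 decimal places.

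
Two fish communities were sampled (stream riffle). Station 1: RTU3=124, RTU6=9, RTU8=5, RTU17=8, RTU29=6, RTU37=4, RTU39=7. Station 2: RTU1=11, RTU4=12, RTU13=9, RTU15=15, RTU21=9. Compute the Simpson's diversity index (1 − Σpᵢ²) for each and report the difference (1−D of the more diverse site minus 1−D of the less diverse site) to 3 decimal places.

0.381

Station 1: N=163, proportions 0.76074, 0.05521, 0.03067, 0.04908, 0.03681, 0.02454, 0.04294, giving 1−D = 0.41108 (working shown to 5 dp, full precision carried).
Station 2: N=56, proportions 0.19643, 0.21429, 0.16071, 0.26786, 0.16071, giving 1−D = 0.79209.
Difference = |0.41108 − 0.79209| = 0.38101, i.e. 0.381 to 3 decimal places.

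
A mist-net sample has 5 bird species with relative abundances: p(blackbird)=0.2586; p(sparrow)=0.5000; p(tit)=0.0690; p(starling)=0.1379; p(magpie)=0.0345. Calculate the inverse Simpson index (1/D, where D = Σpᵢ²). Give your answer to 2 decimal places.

2.93

D = 0.2586² + 0.5² + 0.069² + 0.1379² + 0.0345² = 0.06687 + 0.25000 + 0.00476 + 0.01902 + 0.00119 = 0.34184 (working shown to 5 dp, full precision carried).
So 1/D = 2.9253, i.e. 2.93 to 2 decimal places.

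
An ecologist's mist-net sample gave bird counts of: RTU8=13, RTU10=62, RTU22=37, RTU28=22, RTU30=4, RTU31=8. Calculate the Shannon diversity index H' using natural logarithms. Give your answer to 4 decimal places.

Total N = 13+62+37+22+4+8 = 146, so the proportions are 0.089041, 0.424658, 0.253425, 0.150685, 0.027397, 0.054795 (working shown to 6 dp, full precision carried).
Each pᵢ ln pᵢ term: 0.089041×(-2.418657)=-0.215360, 0.424658×(-0.856472)=-0.363707, 0.253425×(-1.372689)=-0.347873, 0.150685×(-1.892564)=-0.285181, 0.027397×(-3.597312)=-0.098557, 0.054795×(-2.904165)=-0.159132.
Sum = -1.469810, so H' = 1.4698.

1.4698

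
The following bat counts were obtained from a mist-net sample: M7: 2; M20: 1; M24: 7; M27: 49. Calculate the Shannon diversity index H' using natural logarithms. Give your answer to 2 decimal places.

0.59

Total N = 2+1+7+49 = 59, so the proportions are 0.0339, 0.0169, 0.1186, 0.8305 (working shown to 4 dp, full precision carried).
Each pᵢ ln pᵢ term: 0.0339×(-3.3844)=-0.1147, 0.0169×(-4.0775)=-0.0691, 0.1186×(-2.1316)=-0.2529, 0.8305×(-0.1857)=-0.1542.
Sum = -0.5910, so H' = 0.59.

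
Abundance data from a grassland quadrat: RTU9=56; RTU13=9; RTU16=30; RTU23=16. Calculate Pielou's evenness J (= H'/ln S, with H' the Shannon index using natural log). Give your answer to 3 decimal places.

Total N = 56+9+30+16 = 111, so the proportions are 0.5045, 0.08108, 0.27027, 0.14414 (working shown to 5 dp, full precision carried).
H' = −Σ pᵢ ln pᵢ = −((-0.34517) + (-0.20370) + (-0.35360) + (-0.27920)) = 1.18167.
With S = 4 species, ln S = 1.38629, so J = 1.18167/1.38629 = 0.85240, i.e. 0.852 to 3 decimal places.

0.852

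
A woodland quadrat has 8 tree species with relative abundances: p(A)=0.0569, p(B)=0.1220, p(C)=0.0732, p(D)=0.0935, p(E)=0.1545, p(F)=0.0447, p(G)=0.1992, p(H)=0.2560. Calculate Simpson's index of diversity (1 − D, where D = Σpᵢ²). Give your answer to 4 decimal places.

D = 0.0569² + 0.122² + 0.0732² + 0.0935² + 0.1545² + 0.0447² + 0.1992² + 0.256² = 0.003238 + 0.014884 + 0.005358 + 0.008742 + 0.023870 + 0.001998 + 0.039681 + 0.065536 = 0.163307 (working shown to 6 dp, full precision carried).
So 1 − D = 0.836693, i.e. 0.8367 to 4 decimal places.

0.8367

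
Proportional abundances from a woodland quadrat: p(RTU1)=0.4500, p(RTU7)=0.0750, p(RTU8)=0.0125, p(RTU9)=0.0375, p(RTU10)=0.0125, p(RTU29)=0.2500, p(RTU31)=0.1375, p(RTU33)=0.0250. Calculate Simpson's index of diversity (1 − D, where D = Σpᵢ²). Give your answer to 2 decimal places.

0.71

D = 0.45² + 0.075² + 0.0125² + 0.0375² + 0.0125² + 0.25² + 0.1375² + 0.025² = 0.2025 + 0.0056 + 0.0002 + 0.0014 + 0.0002 + 0.0625 + 0.0189 + 0.0006 = 0.2919 (working shown to 4 dp, full precision carried).
So 1 − D = 0.7081, i.e. 0.71 to 2 decimal places.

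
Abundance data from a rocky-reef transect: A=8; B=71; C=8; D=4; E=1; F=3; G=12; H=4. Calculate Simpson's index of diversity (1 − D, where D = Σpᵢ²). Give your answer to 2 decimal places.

0.57

Total N = 8+71+8+4+1+3+12+4 = 111, so the proportions are 0.0721, 0.6396, 0.0721, 0.036, 0.009, 0.027, 0.1081, 0.036 (working shown to 4 dp, full precision carried).
D = 0.0721² + 0.6396² + 0.0721² + 0.036² + 0.009² + 0.027² + 0.1081² + 0.036² = 0.0052 + 0.4091 + 0.0052 + 0.0013 + 0.0001 + 0.0007 + 0.0117 + 0.0013 = 0.4346.
So 1 − D = 0.5654, i.e. 0.57 to 2 decimal places.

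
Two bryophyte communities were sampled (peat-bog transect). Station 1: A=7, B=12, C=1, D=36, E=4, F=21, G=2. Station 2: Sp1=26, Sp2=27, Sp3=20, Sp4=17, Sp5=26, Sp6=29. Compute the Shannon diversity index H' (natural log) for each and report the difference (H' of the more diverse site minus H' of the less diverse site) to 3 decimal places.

Station 1: N=83, proportions 0.08434, 0.14458, 0.01205, 0.43373, 0.04819, 0.25301, 0.0241, giving H' = 1.48735 (working shown to 5 dp, full precision carried).
Station 2: N=145, proportions 0.17931, 0.18621, 0.13793, 0.11724, 0.17931, 0.2, giving H' = 1.77577.
Difference = |1.48735 − 1.77577| = 0.28842, i.e. 0.288 to 3 decimal places.

0.288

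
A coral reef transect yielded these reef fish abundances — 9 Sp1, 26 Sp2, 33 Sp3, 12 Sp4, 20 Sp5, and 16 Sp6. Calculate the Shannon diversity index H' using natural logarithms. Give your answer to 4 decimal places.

Total N = 9+26+33+12+20+16 = 116, so the proportions are 0.077586, 0.224138, 0.284483, 0.103448, 0.172414, 0.137931 (working shown to 6 dp, full precision carried).
Each pᵢ ln pᵢ term: 0.077586×(-2.556366)=-0.198339, 0.224138×(-1.495494)=-0.335197, 0.284483×(-1.257083)=-0.357618, 0.103448×(-2.268684)=-0.234691, 0.172414×(-1.757858)=-0.303079, 0.137931×(-1.981001)=-0.273242.
Sum = -1.702166, so H' = 1.7022.

1.7022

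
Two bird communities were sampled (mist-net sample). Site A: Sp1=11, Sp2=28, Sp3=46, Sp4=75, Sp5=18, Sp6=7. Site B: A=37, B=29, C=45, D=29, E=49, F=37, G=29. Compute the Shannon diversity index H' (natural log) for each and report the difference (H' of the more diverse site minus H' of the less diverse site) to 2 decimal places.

Site A: N=185, proportions 0.05946, 0.15135, 0.24865, 0.40541, 0.0973, 0.03784, giving H' = 1.51627 (working shown to 5 dp, full precision carried).
Site B: N=255, proportions 0.1451, 0.11373, 0.17647, 0.11373, 0.19216, 0.1451, 0.11373, giving H' = 1.92494.
Difference = |1.51627 − 1.92494| = 0.40867, i.e. 0.41 to 2 decimal places.

0.41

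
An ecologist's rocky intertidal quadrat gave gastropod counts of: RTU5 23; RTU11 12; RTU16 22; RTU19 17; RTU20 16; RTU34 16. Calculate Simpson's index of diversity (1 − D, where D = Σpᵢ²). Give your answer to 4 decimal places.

0.8257

Total N = 23+12+22+17+16+16 = 106, so the proportions are 0.216981, 0.113208, 0.207547, 0.160377, 0.150943, 0.150943 (working shown to 6 dp, full precision carried).
D = 0.216981² + 0.113208² + 0.207547² + 0.160377² + 0.150943² + 0.150943² = 0.047081 + 0.012816 + 0.043076 + 0.025721 + 0.022784 + 0.022784 = 0.174261.
So 1 − D = 0.825739, i.e. 0.8257 to 4 decimal places.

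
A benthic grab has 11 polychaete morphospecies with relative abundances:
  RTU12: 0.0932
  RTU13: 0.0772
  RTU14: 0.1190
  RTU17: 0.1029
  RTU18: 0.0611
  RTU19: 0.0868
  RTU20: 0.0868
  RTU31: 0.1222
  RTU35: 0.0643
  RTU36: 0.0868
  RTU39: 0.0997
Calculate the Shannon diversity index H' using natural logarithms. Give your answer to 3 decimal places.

2.377

Each pᵢ ln pᵢ term (working shown to 5 dp, full precision carried): 0.0932×(-2.37301)=-0.22116, 0.0772×(-2.56136)=-0.19774, 0.119×(-2.12863)=-0.25331, 0.1029×(-2.27400)=-0.23399, 0.0611×(-2.79524)=-0.17079, 0.0868×(-2.44415)=-0.21215, 0.0868×(-2.44415)=-0.21215, 0.1222×(-2.10210)=-0.25688, 0.0643×(-2.74420)=-0.17645, 0.0868×(-2.44415)=-0.21215, 0.0997×(-2.30559)=-0.22987.
Sum = -2.37664, so H' = 2.377.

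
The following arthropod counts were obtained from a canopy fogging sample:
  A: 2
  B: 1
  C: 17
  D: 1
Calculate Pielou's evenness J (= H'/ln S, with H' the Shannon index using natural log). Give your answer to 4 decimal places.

Total N = 2+1+17+1 = 21, so the proportions are 0.095238, 0.047619, 0.809524, 0.047619 (working shown to 6 dp, full precision carried).
H' = −Σ pᵢ ln pᵢ = −((-0.223941) + (-0.144977) + (-0.171060) + (-0.144977)) = 0.684955.
With S = 4 species, ln S = 1.386294, so J = 0.684955/1.386294 = 0.494090, i.e. 0.4941 to 4 decimal places.

0.4941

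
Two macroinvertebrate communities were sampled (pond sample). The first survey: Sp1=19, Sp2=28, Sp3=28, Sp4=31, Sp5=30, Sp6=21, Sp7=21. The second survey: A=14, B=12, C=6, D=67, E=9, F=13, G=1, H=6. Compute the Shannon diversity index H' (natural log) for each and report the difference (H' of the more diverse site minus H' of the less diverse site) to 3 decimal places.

The first survey: N=178, proportions 0.10674, 0.1573, 0.1573, 0.17416, 0.16854, 0.11798, 0.11798, giving H' = 1.92950 (working shown to 5 dp, full precision carried).
The second survey: N=128, proportions 0.10938, 0.09375, 0.04688, 0.52344, 0.07031, 0.10156, 0.00781, 0.04688, giving H' = 1.54656.
Difference = |1.92950 − 1.54656| = 0.38294, i.e. 0.383 to 3 decimal places.

0.383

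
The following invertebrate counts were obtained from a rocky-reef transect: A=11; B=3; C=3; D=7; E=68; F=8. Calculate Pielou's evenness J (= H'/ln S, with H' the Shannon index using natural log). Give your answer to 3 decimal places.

0.616

Total N = 11+3+3+7+68+8 = 100, so the proportions are 0.11, 0.03, 0.03, 0.07, 0.68, 0.08 (working shown to 5 dp, full precision carried).
H' = −Σ pᵢ ln pᵢ = −((-0.24280) + (-0.10520) + (-0.10520) + (-0.18615) + (-0.26225) + (-0.20206)) = 1.10365.
With S = 6 species, ln S = 1.79176, so J = 1.10365/1.79176 = 0.61596, i.e. 0.616 to 3 decimal places.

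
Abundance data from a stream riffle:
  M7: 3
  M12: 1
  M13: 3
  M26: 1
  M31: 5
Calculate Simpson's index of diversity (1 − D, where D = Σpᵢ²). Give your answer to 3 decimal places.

Total N = 3+1+3+1+5 = 13, so the proportions are 0.23077, 0.07692, 0.23077, 0.07692, 0.38462 (working shown to 5 dp, full precision carried).
D = 0.23077² + 0.07692² + 0.23077² + 0.07692² + 0.38462² = 0.05325 + 0.00592 + 0.05325 + 0.00592 + 0.14793 = 0.26627.
So 1 − D = 0.73373, i.e. 0.734 to 3 decimal places.

0.734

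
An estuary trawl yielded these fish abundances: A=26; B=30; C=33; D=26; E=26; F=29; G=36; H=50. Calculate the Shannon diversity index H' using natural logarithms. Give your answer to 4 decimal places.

2.0537

Total N = 26+30+33+26+26+29+36+50 = 256, so the proportions are 0.101562, 0.117188, 0.128906, 0.101562, 0.101562, 0.113281, 0.140625, 0.195312 (working shown to 6 dp, full precision carried).
Each pᵢ ln pᵢ term: 0.101562×(-2.287081)=-0.232282, 0.117188×(-2.143980)=-0.251248, 0.128906×(-2.048670)=-0.264086, 0.101562×(-2.287081)=-0.232282, 0.101562×(-2.287081)=-0.232282, 0.113281×(-2.177882)=-0.246713, 0.140625×(-1.961659)=-0.275858, 0.195312×(-1.633154)=-0.318975.
Sum = -2.053726, so H' = 2.0537.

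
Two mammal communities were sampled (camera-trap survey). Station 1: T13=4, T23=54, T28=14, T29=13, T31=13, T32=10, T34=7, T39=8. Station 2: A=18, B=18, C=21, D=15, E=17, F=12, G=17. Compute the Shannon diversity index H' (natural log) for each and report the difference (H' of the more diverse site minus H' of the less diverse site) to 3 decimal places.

0.194

Station 1: N=123, proportions 0.03252, 0.43902, 0.11382, 0.10569, 0.10569, 0.0813, 0.05691, 0.06504, giving H' = 1.74008 (working shown to 5 dp, full precision carried).
Station 2: N=118, proportions 0.15254, 0.15254, 0.17797, 0.12712, 0.14407, 0.10169, 0.14407, giving H' = 1.93376.
Difference = |1.74008 − 1.93376| = 0.19368, i.e. 0.194 to 3 decimal places.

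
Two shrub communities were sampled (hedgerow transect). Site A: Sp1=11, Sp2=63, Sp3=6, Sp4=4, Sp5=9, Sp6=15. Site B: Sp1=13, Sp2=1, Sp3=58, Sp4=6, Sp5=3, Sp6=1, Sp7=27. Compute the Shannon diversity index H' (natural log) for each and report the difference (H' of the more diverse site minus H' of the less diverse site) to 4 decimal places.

Site A: N=108, proportions 0.101852, 0.583333, 0.055556, 0.037037, 0.083333, 0.138889, giving H' = 1.310966 (working shown to 6 dp, full precision carried).
Site B: N=109, proportions 0.119266, 0.009174, 0.53211, 0.055046, 0.027523, 0.009174, 0.247706, giving H' = 1.279568.
Difference = |1.310966 − 1.279568| = 0.031398, i.e. 0.0314 to 4 decimal places.

0.0314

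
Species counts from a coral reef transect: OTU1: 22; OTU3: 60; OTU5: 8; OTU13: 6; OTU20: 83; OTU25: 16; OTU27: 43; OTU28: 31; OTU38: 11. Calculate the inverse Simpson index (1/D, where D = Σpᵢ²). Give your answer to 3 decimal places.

Total N = 22+60+8+6+83+16+43+31+11 = 280, so the proportions are 0.0785714, 0.2142857, 0.0285714, 0.0214286, 0.2964286, 0.0571429, 0.1535714, 0.1107143, 0.0392857 (working shown to 7 dp, full precision carried).
D = 0.0785714² + 0.2142857² + 0.0285714² + 0.0214286² + 0.2964286² + 0.0571429² + 0.1535714² + 0.1107143² + 0.0392857² = 0.0061735 + 0.0459184 + 0.0008163 + 0.0004592 + 0.0878699 + 0.0032653 + 0.0235842 + 0.0122577 + 0.0015434 = 0.1818878.
So 1/D = 5.49790, i.e. 5.498 to 3 decimal places.

5.498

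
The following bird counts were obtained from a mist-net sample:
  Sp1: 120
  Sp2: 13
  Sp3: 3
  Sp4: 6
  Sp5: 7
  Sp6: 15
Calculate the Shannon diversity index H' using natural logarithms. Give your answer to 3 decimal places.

Total N = 120+13+3+6+7+15 = 164, so the proportions are 0.73171, 0.07927, 0.01829, 0.03659, 0.04268, 0.09146 (working shown to 5 dp, full precision carried).
Each pᵢ ln pᵢ term: 0.73171×(-0.31237)=-0.22857, 0.07927×(-2.53492)=-0.20094, 0.01829×(-4.00125)=-0.07319, 0.03659×(-3.30811)=-0.12103, 0.04268×(-3.15396)=-0.13462, 0.09146×(-2.39182)=-0.21876.
Sum = -0.97711, so H' = 0.977.

0.977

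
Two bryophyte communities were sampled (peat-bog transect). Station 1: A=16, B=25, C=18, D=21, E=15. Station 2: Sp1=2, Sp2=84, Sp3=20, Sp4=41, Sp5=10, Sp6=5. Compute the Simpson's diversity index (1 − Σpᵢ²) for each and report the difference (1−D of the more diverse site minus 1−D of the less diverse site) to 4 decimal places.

0.1458

Station 1: N=95, proportions 0.168421, 0.263158, 0.189474, 0.221053, 0.157895, giving 1−D = 0.792687 (working shown to 6 dp, full precision carried).
Station 2: N=162, proportions 0.012346, 0.518519, 0.123457, 0.253086, 0.061728, 0.030864, giving 1−D = 0.646929.
Difference = |0.792687 − 0.646929| = 0.145758, i.e. 0.1458 to 4 decimal places.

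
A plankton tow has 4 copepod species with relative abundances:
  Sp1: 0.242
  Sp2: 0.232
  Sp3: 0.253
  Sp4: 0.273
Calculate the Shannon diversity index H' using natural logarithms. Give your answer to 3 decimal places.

1.384

Each pᵢ ln pᵢ term (working shown to 5 dp, full precision carried): 0.242×(-1.41882)=-0.34335, 0.232×(-1.46102)=-0.33896, 0.253×(-1.37437)=-0.34771, 0.273×(-1.29828)=-0.35443.
Sum = -1.38446, so H' = 1.384.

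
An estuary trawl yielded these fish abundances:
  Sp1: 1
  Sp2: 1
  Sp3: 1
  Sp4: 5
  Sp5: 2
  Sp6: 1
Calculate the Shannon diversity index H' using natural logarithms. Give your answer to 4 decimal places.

Total N = 1+1+1+5+2+1 = 11, so the proportions are 0.090909, 0.090909, 0.090909, 0.454545, 0.181818, 0.090909 (working shown to 6 dp, full precision carried).
Each pᵢ ln pᵢ term: 0.090909×(-2.397895)=-0.217990, 0.090909×(-2.397895)=-0.217990, 0.090909×(-2.397895)=-0.217990, 0.454545×(-0.788457)=-0.358390, 0.181818×(-1.704748)=-0.309954, 0.090909×(-2.397895)=-0.217990.
Sum = -1.540306, so H' = 1.5403.

1.5403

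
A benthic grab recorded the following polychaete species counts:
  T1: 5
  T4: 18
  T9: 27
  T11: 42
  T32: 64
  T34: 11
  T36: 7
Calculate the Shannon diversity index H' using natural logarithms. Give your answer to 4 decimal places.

Total N = 5+18+27+42+64+11+7 = 174, so the proportions are 0.028736, 0.103448, 0.155172, 0.241379, 0.367816, 0.063218, 0.04023 (working shown to 6 dp, full precision carried).
Each pᵢ ln pᵢ term: 0.028736×(-3.549617)=-0.102000, 0.103448×(-2.268684)=-0.234691, 0.155172×(-1.863218)=-0.289120, 0.241379×(-1.421386)=-0.343093, 0.367816×(-1.000172)=-0.367879, 0.063218×(-2.761160)=-0.174556, 0.04023×(-3.213145)=-0.129264.
Sum = -1.640605, so H' = 1.6406.

1.6406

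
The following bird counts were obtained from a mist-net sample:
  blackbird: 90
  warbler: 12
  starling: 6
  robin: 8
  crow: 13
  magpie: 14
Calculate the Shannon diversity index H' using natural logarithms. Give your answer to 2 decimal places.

Total N = 90+12+6+8+13+14 = 143, so the proportions are 0.6294, 0.0839, 0.042, 0.0559, 0.0909, 0.0979 (working shown to 4 dp, full precision carried).
Each pᵢ ln pᵢ term: 0.6294×(-0.4630)=-0.2914, 0.0839×(-2.4779)=-0.2079, 0.042×(-3.1711)=-0.1331, 0.0559×(-2.8834)=-0.1613, 0.0909×(-2.3979)=-0.2180, 0.0979×(-2.3238)=-0.2275.
Sum = -1.2392, so H' = 1.24.

1.24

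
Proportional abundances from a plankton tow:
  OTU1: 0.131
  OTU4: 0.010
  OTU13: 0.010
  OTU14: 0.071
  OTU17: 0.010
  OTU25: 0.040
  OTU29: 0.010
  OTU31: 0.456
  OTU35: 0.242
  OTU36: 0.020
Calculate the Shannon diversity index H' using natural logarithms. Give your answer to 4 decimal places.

1.5467

Each pᵢ ln pᵢ term (working shown to 6 dp, full precision carried): 0.131×(-2.032558)=-0.266265, 0.01×(-4.605170)=-0.046052, 0.01×(-4.605170)=-0.046052, 0.071×(-2.645075)=-0.187800, 0.01×(-4.605170)=-0.046052, 0.04×(-3.218876)=-0.128755, 0.01×(-4.605170)=-0.046052, 0.456×(-0.785262)=-0.358080, 0.242×(-1.418818)=-0.343354, 0.02×(-3.912023)=-0.078240.
Sum = -1.546701, so H' = 1.5467.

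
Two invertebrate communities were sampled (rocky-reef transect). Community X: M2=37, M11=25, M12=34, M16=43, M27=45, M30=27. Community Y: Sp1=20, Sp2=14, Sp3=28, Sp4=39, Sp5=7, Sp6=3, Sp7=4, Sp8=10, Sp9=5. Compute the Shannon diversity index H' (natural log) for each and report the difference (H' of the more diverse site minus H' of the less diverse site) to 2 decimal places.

Community X: N=211, proportions 0.1754, 0.1185, 0.1611, 0.2038, 0.2133, 0.128, giving H' = 1.7690 (working shown to 4 dp, full precision carried).
Community Y: N=130, proportions 0.1538, 0.1077, 0.2154, 0.3, 0.0538, 0.0231, 0.0308, 0.0769, 0.0385, giving H' = 1.8939.
Difference = |1.7690 − 1.8939| = 0.1249, i.e. 0.12 to 2 decimal places.

0.12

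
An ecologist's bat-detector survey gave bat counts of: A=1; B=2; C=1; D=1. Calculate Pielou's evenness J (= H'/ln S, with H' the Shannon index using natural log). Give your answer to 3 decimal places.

Total N = 1+2+1+1 = 5, so the proportions are 0.2, 0.4, 0.2, 0.2 (working shown to 5 dp, full precision carried).
H' = −Σ pᵢ ln pᵢ = −((-0.32189) + (-0.36652) + (-0.32189) + (-0.32189)) = 1.33218.
With S = 4 species, ln S = 1.38629, so J = 1.33218/1.38629 = 0.96096, i.e. 0.961 to 3 decimal places.

0.961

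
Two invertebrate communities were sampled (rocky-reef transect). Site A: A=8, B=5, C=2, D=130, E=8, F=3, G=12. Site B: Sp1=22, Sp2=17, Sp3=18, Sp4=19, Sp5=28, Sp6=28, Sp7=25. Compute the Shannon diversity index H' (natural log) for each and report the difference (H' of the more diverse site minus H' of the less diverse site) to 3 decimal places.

1.021

Site A: N=168, proportions 0.04762, 0.02976, 0.0119, 0.77381, 0.04762, 0.01786, 0.07143, giving H' = 0.90611 (working shown to 5 dp, full precision carried).
Site B: N=157, proportions 0.14013, 0.10828, 0.11465, 0.12102, 0.17834, 0.17834, 0.15924, giving H' = 1.92749.
Difference = |0.90611 − 1.92749| = 1.02138, i.e. 1.021 to 3 decimal places.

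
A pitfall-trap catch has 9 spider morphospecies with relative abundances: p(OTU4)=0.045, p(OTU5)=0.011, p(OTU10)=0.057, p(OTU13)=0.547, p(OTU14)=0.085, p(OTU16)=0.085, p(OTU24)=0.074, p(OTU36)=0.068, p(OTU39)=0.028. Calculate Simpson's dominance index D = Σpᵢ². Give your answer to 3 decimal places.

D = 0.045² + 0.011² + 0.057² + 0.547² + 0.085² + 0.085² + 0.074² + 0.068² + 0.028² = 0.00202 + 0.00012 + 0.00325 + 0.29921 + 0.00723 + 0.00723 + 0.00548 + 0.00462 + 0.00078 = 0.32994 (working shown to 5 dp, full precision carried).
To 3 decimal places, D = 0.330.

0.330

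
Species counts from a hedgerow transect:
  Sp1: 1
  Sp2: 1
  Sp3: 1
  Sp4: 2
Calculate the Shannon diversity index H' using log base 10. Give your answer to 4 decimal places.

0.5786

Total N = 1+1+1+2 = 5, so the proportions are 0.2, 0.2, 0.2, 0.4 (working shown to 6 dp, full precision carried).
Each pᵢ log₁₀ pᵢ term: 0.2×(-0.698970)=-0.139794, 0.2×(-0.698970)=-0.139794, 0.2×(-0.698970)=-0.139794, 0.4×(-0.397940)=-0.159176.
Sum = -0.578558, so H' = 0.5786.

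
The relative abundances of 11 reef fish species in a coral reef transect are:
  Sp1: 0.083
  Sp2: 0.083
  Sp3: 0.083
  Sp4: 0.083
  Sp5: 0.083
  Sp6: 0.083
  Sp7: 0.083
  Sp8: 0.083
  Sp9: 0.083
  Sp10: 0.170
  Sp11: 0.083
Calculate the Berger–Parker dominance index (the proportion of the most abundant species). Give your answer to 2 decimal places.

The largest proportion is 0.17, i.e. d = 0.17 to 2 decimal places.

0.17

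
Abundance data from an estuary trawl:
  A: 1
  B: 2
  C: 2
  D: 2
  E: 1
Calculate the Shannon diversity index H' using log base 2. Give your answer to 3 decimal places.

2.250

Total N = 1+2+2+2+1 = 8, so the proportions are 0.125, 0.25, 0.25, 0.25, 0.125 (working shown to 5 dp, full precision carried).
Each pᵢ log₂ pᵢ term: 0.125×(-3.00000)=-0.37500, 0.25×(-2.00000)=-0.50000, 0.25×(-2.00000)=-0.50000, 0.25×(-2.00000)=-0.50000, 0.125×(-3.00000)=-0.37500.
Sum = -2.25000, so H' = 2.250.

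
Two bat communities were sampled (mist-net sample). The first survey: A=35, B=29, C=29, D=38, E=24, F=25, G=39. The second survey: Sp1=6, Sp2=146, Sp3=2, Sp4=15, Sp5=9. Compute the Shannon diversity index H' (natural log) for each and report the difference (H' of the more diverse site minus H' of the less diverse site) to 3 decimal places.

The first survey: N=219, proportions 0.15982, 0.13242, 0.13242, 0.17352, 0.10959, 0.11416, 0.17808, giving H' = 1.92974 (working shown to 5 dp, full precision carried).
The second survey: N=178, proportions 0.03371, 0.82022, 0.01124, 0.08427, 0.05056, giving H' = 0.68662.
Difference = |1.92974 − 0.68662| = 1.24312, i.e. 1.243 to 3 decimal places.

1.243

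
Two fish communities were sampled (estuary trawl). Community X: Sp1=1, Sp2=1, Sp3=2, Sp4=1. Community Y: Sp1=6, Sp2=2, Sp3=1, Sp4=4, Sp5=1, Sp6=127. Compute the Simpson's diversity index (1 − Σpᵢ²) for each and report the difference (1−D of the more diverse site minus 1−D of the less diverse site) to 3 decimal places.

0.534

Community X: N=5, proportions 0.2, 0.2, 0.4, 0.2, giving 1−D = 0.72000 (working shown to 5 dp, full precision carried).
Community Y: N=141, proportions 0.04255, 0.01418, 0.00709, 0.02837, 0.00709, 0.90071, giving 1−D = 0.18581.
Difference = |0.72000 − 0.18581| = 0.53419, i.e. 0.534 to 3 decimal places.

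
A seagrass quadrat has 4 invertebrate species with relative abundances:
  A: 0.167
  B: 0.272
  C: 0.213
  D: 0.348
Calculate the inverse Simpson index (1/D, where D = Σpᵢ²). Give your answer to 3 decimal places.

3.727

D = 0.167² + 0.272² + 0.213² + 0.348² = 0.0278890 + 0.0739840 + 0.0453690 + 0.1211040 = 0.2683460 (working shown to 7 dp, full precision carried).
So 1/D = 3.72653, i.e. 3.727 to 3 decimal places.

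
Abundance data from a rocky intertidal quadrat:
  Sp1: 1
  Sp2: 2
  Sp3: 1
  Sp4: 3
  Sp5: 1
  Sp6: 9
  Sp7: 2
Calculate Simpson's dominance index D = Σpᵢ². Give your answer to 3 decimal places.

Total N = 1+2+1+3+1+9+2 = 19, so the proportions are 0.05263, 0.10526, 0.05263, 0.15789, 0.05263, 0.47368, 0.10526 (working shown to 5 dp, full precision carried).
D = 0.05263² + 0.10526² + 0.05263² + 0.15789² + 0.05263² + 0.47368² + 0.10526² = 0.00277 + 0.01108 + 0.00277 + 0.02493 + 0.00277 + 0.22438 + 0.01108 = 0.27978.
To 3 decimal places, D = 0.280.

0.280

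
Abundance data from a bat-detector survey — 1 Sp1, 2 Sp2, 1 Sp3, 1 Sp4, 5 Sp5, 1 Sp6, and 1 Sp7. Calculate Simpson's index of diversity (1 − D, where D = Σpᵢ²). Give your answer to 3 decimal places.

Total N = 1+2+1+1+5+1+1 = 12, so the proportions are 0.08333, 0.16667, 0.08333, 0.08333, 0.41667, 0.08333, 0.08333 (working shown to 5 dp, full precision carried).
D = 0.08333² + 0.16667² + 0.08333² + 0.08333² + 0.41667² + 0.08333² + 0.08333² = 0.00694 + 0.02778 + 0.00694 + 0.00694 + 0.17361 + 0.00694 + 0.00694 = 0.23611.
So 1 − D = 0.76389, i.e. 0.764 to 3 decimal places.

0.764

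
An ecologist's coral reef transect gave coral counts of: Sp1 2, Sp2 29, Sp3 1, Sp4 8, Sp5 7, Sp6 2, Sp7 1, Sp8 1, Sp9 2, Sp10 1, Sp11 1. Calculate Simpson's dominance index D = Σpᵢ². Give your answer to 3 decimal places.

Total N = 2+29+1+8+7+2+1+1+2+1+1 = 55, so the proportions are 0.03636, 0.52727, 0.01818, 0.14545, 0.12727, 0.03636, 0.01818, 0.01818, 0.03636, 0.01818, 0.01818 (working shown to 5 dp, full precision carried).
D = 0.03636² + 0.52727² + 0.01818² + 0.14545² + 0.12727² + 0.03636² + 0.01818² + 0.01818² + 0.03636² + 0.01818² + 0.01818² = 0.00132 + 0.27802 + 0.00033 + 0.02116 + 0.01620 + 0.00132 + 0.00033 + 0.00033 + 0.00132 + 0.00033 + 0.00033 = 0.32099.
To 3 decimal places, D = 0.321.

0.321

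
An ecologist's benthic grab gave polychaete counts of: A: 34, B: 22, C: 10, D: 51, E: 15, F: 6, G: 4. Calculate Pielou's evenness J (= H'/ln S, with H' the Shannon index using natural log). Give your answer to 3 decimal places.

Total N = 34+22+10+51+15+6+4 = 142, so the proportions are 0.23944, 0.15493, 0.07042, 0.35915, 0.10563, 0.04225, 0.02817 (working shown to 5 dp, full precision carried).
H' = −Σ pᵢ ln pᵢ = −((-0.34227) + (-0.28891) + (-0.18685) + (-0.36778) + (-0.23744) + (-0.13369) + (-0.10055)) = 1.65748.
With S = 7 species, ln S = 1.94591, so J = 1.65748/1.94591 = 0.85178, i.e. 0.852 to 3 decimal places.

0.852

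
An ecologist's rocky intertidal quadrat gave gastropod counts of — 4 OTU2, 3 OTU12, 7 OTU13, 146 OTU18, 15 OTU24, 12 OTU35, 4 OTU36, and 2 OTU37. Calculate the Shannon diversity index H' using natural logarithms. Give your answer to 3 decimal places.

Total N = 4+3+7+146+15+12+4+2 = 193, so the proportions are 0.02073, 0.01554, 0.03627, 0.75648, 0.07772, 0.06218, 0.02073, 0.01036 (working shown to 5 dp, full precision carried).
Each pᵢ ln pᵢ term: 0.02073×(-3.87640)=-0.08034, 0.01554×(-4.16408)=-0.06473, 0.03627×(-3.31678)=-0.12030, 0.75648×(-0.27908)=-0.21112, 0.07772×(-2.55464)=-0.19855, 0.06218×(-2.77778)=-0.17271, 0.02073×(-3.87640)=-0.08034, 0.01036×(-4.56954)=-0.04735.
Sum = -0.97544, so H' = 0.975.

0.975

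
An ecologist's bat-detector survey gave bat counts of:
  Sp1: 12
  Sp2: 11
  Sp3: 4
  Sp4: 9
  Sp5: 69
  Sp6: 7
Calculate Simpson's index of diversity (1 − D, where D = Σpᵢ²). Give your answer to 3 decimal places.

Total N = 12+11+4+9+69+7 = 112, so the proportions are 0.10714, 0.09821, 0.03571, 0.08036, 0.61607, 0.0625 (working shown to 5 dp, full precision carried).
D = 0.10714² + 0.09821² + 0.03571² + 0.08036² + 0.61607² + 0.0625² = 0.01148 + 0.00965 + 0.00128 + 0.00646 + 0.37954 + 0.00391 = 0.41231.
So 1 − D = 0.58769, i.e. 0.588 to 3 decimal places.

0.588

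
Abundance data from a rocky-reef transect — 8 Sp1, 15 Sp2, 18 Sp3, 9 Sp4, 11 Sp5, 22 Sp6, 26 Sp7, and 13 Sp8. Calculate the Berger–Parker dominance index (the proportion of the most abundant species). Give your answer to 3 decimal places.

0.213

Total N = 8+15+18+9+11+22+26+13 = 122, so the proportions are 0.06557, 0.12295, 0.14754, 0.07377, 0.09016, 0.18033, 0.21311, 0.10656 (working shown to 5 dp, full precision carried).
The largest proportion is 0.21311, i.e. d = 0.213 to 3 decimal places.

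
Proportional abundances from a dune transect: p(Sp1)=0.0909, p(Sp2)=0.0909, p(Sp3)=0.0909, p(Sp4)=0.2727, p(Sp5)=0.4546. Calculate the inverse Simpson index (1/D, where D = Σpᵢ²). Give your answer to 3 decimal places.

3.270

D = 0.0909² + 0.0909² + 0.0909² + 0.2727² + 0.4546² = 0.0082628 + 0.0082628 + 0.0082628 + 0.0743653 + 0.2066612 = 0.3058149 (working shown to 7 dp, full precision carried).
So 1/D = 3.26995, i.e. 3.270 to 3 decimal places.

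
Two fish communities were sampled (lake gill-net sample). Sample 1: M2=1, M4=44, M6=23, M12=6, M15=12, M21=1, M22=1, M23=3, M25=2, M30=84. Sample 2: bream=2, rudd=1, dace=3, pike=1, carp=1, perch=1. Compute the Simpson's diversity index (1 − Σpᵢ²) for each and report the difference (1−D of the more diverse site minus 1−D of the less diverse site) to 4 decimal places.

Sample 1: N=177, proportions 0.00565, 0.248588, 0.129944, 0.033898, 0.067797, 0.00565, 0.00565, 0.016949, 0.011299, 0.474576, giving 1−D = 0.689840 (working shown to 6 dp, full precision carried).
Sample 2: N=9, proportions 0.222222, 0.111111, 0.333333, 0.111111, 0.111111, 0.111111, giving 1−D = 0.790123.
Difference = |0.689840 − 0.790123| = 0.100283, i.e. 0.1003 to 4 decimal places.

0.1003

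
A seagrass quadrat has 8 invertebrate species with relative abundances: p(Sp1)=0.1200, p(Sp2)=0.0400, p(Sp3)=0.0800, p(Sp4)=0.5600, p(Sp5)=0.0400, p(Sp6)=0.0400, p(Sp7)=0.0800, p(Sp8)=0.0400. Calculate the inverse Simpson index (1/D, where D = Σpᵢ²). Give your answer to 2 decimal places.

D = 0.12² + 0.04² + 0.08² + 0.56² + 0.04² + 0.04² + 0.08² + 0.04² = 0.01440 + 0.00160 + 0.00640 + 0.31360 + 0.00160 + 0.00160 + 0.00640 + 0.00160 = 0.34720 (working shown to 5 dp, full precision carried).
So 1/D = 2.8802, i.e. 2.88 to 2 decimal places.

2.88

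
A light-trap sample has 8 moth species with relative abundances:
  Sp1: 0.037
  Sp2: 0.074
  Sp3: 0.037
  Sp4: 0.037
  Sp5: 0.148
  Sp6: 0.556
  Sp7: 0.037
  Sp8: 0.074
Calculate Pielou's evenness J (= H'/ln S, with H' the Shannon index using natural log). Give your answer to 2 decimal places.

H' = −Σ pᵢ ln pᵢ = −((-0.1220) + (-0.1927) + (-0.1220) + (-0.1220) + (-0.2828) + (-0.3264) + (-0.1220) + (-0.1927)) = 1.4824 (working shown to 4 dp, full precision carried).
With S = 8 species, ln S = 2.0794, so J = 1.4824/2.0794 = 0.7129, i.e. 0.71 to 2 decimal places.

0.71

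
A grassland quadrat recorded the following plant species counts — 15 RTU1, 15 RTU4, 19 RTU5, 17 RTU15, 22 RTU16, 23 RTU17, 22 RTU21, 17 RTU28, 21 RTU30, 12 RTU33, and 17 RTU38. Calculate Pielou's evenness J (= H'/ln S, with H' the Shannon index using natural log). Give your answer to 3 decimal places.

Total N = 15+15+19+17+22+23+22+17+21+12+17 = 200, so the proportions are 0.075, 0.075, 0.095, 0.085, 0.11, 0.115, 0.11, 0.085, 0.105, 0.06, 0.085 (working shown to 5 dp, full precision carried).
H' = −Σ pᵢ ln pᵢ = −((-0.19427) + (-0.19427) + (-0.22362) + (-0.20953) + (-0.24280) + (-0.24872) + (-0.24280) + (-0.20953) + (-0.23665) + (-0.16880) + (-0.20953)) = 2.38054.
With S = 11 species, ln S = 2.39790, so J = 2.38054/2.39790 = 0.99276, i.e. 0.993 to 3 decimal places.

0.993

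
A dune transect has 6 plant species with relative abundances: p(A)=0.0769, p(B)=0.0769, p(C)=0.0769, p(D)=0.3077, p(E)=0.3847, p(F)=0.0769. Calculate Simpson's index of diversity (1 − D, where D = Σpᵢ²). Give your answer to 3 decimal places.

D = 0.0769² + 0.0769² + 0.0769² + 0.3077² + 0.3847² + 0.0769² = 0.00591 + 0.00591 + 0.00591 + 0.09468 + 0.14799 + 0.00591 = 0.26633 (working shown to 5 dp, full precision carried).
So 1 − D = 0.73367, i.e. 0.734 to 3 decimal places.

0.734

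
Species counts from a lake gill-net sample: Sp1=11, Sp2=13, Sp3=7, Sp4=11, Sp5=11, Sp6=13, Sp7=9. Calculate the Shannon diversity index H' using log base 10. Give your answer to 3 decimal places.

Total N = 11+13+7+11+11+13+9 = 75, so the proportions are 0.14667, 0.17333, 0.09333, 0.14667, 0.14667, 0.17333, 0.12 (working shown to 5 dp, full precision carried).
Each pᵢ log₁₀ pᵢ term: 0.14667×(-0.83367)=-0.12227, 0.17333×(-0.76112)=-0.13193, 0.09333×(-1.02996)=-0.09613, 0.14667×(-0.83367)=-0.12227, 0.14667×(-0.83367)=-0.12227, 0.17333×(-0.76112)=-0.13193, 0.12×(-0.92082)=-0.11050.
Sum = -0.83730, so H' = 0.837.

0.837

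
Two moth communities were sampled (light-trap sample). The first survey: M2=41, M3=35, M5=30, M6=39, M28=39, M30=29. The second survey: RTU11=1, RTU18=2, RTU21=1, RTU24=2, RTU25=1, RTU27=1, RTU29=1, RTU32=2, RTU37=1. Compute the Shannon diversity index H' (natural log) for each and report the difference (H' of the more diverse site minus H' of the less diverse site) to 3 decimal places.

0.355

The first survey: N=213, proportions 0.192488, 0.164319, 0.140845, 0.183099, 0.183099, 0.13615, giving H' = 1.783175 (working shown to 6 dp, full precision carried).
The second survey: N=12, proportions 0.083333, 0.166667, 0.083333, 0.166667, 0.083333, 0.083333, 0.083333, 0.166667, 0.083333, giving H' = 2.138333.
Difference = |1.783175 − 2.138333| = 0.355158, i.e. 0.355 to 3 decimal places.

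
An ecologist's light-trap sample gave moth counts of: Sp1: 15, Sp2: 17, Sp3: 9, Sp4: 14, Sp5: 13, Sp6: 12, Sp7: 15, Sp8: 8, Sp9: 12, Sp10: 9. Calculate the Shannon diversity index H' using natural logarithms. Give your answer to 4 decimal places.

2.2758

Total N = 15+17+9+14+13+12+15+8+12+9 = 124, so the proportions are 0.120968, 0.137097, 0.072581, 0.112903, 0.104839, 0.096774, 0.120968, 0.064516, 0.096774, 0.072581 (working shown to 6 dp, full precision carried).
Each pᵢ ln pᵢ term: 0.120968×(-2.112231)=-0.255512, 0.137097×(-1.987068)=-0.272421, 0.072581×(-2.623057)=-0.190383, 0.112903×(-2.181224)=-0.246267, 0.104839×(-2.255332)=-0.236446, 0.096774×(-2.335375)=-0.226004, 0.120968×(-2.112231)=-0.255512, 0.064516×(-2.740840)=-0.176828, 0.096774×(-2.335375)=-0.226004, 0.072581×(-2.623057)=-0.190383.
Sum = -2.275761, so H' = 2.2758.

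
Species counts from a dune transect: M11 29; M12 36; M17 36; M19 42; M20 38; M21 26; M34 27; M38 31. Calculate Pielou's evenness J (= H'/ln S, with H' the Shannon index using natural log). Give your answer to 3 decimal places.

0.994

Total N = 29+36+36+42+38+26+27+31 = 265, so the proportions are 0.10943, 0.13585, 0.13585, 0.15849, 0.1434, 0.09811, 0.10189, 0.11698 (working shown to 5 dp, full precision carried).
H' = −Σ pᵢ ln pᵢ = −((-0.24212) + (-0.27118) + (-0.27118) + (-0.29195) + (-0.27850) + (-0.22778) + (-0.23270) + (-0.25101)) = 2.06642.
With S = 8 species, ln S = 2.07944, so J = 2.06642/2.07944 = 0.99374, i.e. 0.994 to 3 decimal places.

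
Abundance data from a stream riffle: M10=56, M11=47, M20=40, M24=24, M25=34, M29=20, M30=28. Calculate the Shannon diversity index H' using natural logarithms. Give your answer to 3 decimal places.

1.890

Total N = 56+47+40+24+34+20+28 = 249, so the proportions are 0.2249, 0.18876, 0.16064, 0.09639, 0.13655, 0.08032, 0.11245 (working shown to 5 dp, full precision carried).
Each pᵢ ln pᵢ term: 0.2249×(-1.49210)=-0.33557, 0.18876×(-1.66731)=-0.31471, 0.16064×(-1.82857)=-0.29375, 0.09639×(-2.33940)=-0.22548, 0.13655×(-1.99109)=-0.27188, 0.08032×(-2.52172)=-0.20255, 0.11245×(-2.18525)=-0.24573.
Sum = -1.88967, so H' = 1.890.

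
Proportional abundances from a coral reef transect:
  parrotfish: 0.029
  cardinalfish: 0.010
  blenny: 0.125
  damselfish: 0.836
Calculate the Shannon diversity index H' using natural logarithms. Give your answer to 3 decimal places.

0.558

Each pᵢ ln pᵢ term (working shown to 5 dp, full precision carried): 0.029×(-3.54046)=-0.10267, 0.01×(-4.60517)=-0.04605, 0.125×(-2.07944)=-0.25993, 0.836×(-0.17913)=-0.14975.
Sum = -0.55841, so H' = 0.558.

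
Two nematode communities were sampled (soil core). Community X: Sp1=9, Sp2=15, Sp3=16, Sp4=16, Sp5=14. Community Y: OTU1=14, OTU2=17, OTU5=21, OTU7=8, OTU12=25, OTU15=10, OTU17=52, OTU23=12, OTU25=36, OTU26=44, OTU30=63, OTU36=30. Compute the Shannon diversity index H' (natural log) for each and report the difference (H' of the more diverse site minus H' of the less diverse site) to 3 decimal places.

Community X: N=70, proportions 0.12857, 0.21429, 0.22857, 0.22857, 0.2, giving H' = 1.59042 (working shown to 5 dp, full precision carried).
Community Y: N=332, proportions 0.04217, 0.0512, 0.06325, 0.0241, 0.0753, 0.03012, 0.15663, 0.03614, 0.10843, 0.13253, 0.18976, 0.09036, giving H' = 2.30204.
Difference = |1.59042 − 2.30204| = 0.71162, i.e. 0.712 to 3 decimal places.

0.712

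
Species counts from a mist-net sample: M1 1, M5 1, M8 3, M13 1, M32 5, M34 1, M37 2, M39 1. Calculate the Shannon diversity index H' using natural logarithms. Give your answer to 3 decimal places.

1.859

Total N = 1+1+3+1+5+1+2+1 = 15, so the proportions are 0.06667, 0.06667, 0.2, 0.06667, 0.33333, 0.06667, 0.13333, 0.06667 (working shown to 5 dp, full precision carried).
Each pᵢ ln pᵢ term: 0.06667×(-2.70805)=-0.18054, 0.06667×(-2.70805)=-0.18054, 0.2×(-1.60944)=-0.32189, 0.06667×(-2.70805)=-0.18054, 0.33333×(-1.09861)=-0.36620, 0.06667×(-2.70805)=-0.18054, 0.13333×(-2.01490)=-0.26865, 0.06667×(-2.70805)=-0.18054.
Sum = -1.85943, so H' = 1.859.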